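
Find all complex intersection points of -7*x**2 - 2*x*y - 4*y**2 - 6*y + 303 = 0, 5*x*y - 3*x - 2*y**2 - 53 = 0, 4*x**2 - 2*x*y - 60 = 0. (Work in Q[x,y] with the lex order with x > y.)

{(5, 4)}

Compute a lex Gröbner basis by Buchberger's algorithm.
f_1 = -7*x**2 - 2*x*y - 4*y**2 - 6*y + 303, LT = x**2.
f_2 = 5*x*y - 3*x - 2*y**2 - 53, LT = x*y.
f_3 = 4*x**2 - 2*x*y - 60, LT = x**2.

S(f_1,f_2): lcm = x**2*y. S = 3/5*x**2 + 24/35*x*y**2 + 53/5*x + 4/7*y**3 + 6/7*y**2 - 303/7*y.
  reduce S modulo (f_1, f_2, f_3):
  remainder 1343/125*x + 148/175*y**3 + 534/875*y**2 - 6393/175*y + 24951/875 ≠ 0; add h_4 = 1343/125*x + 148/175*y**3 + 534/875*y**2 - 6393/175*y + 24951/875 to the basis.

S(f_1,f_3): lcm = x**2. S = 11/14*x*y + 4/7*y**2 + 6/7*y - 198/7.
  reduce S modulo (f_1, f_2, f_3, h_4):
  remainder -2442/65807*y**3 + 56524/65807*y**2 + 323781/131614*y - 1395658/65807 ≠ 0; add h_5 = -2442/65807*y**3 + 56524/65807*y**2 + 323781/131614*y - 1395658/65807 to the basis.

S(f_2,f_3): lcm = x**2*y. S = -3/5*x**2 + 1/10*x*y**2 - 53/5*x + 15*y.
  reduce S modulo (f_1, f_2, f_3, h_4, h_5):
  remainder 25660/1221*y**2 + 62265/1628*y - 54305/111 ≠ 0; add h_6 = 25660/1221*y**2 + 62265/1628*y - 54305/111 to the basis.

S(f_2,h_5): lcm = x*y**3. S = 137647/6105*x*y**2 + 107927/1628*x*y - 63439/111*x - 2/5*y**4 - 53/5*y**2.
  reduce S modulo (f_1, f_2, f_3, h_4, h_5, h_6):
  remainder -6134199505/16709792*y + 6134199505/4177448 ≠ 0; add h_7 = -6134199505/16709792*y + 6134199505/4177448 to the basis.

The other S-polynomials (S(f_1,h_4), S(f_2,h_4), S(f_3,h_4), S(f_1,h_5), S(f_3,h_5), S(h_4,h_5), S(f_1,h_6), S(f_2,h_6), S(f_3,h_6), S(h_4,h_6), S(h_5,h_6), S(f_1,h_7), S(f_2,h_7), S(f_3,h_7), S(h_4,h_7), S(h_5,h_7), S(h_6,h_7)) all reduce to 0 modulo the current basis, so we have a Gröbner basis.
Inter-reduce: drop elements whose leading term is divisible by another's, tail-reduce, and make monic.
Reduced Gröbner basis: {x - 5, y - 4}.

Elimination: the polynomial y - 4 lies in the elimination ideal for y, so y ∈ {4}. For each such y, the remaining basis elements (now univariate) give the rest of the solution.
  y = 4: the earlier basis element becomes x - 5 = 0, giving x = 5 — point (5, 4).
Zero-dimensionality of the ideal guarantees finitely many solutions over ℂ.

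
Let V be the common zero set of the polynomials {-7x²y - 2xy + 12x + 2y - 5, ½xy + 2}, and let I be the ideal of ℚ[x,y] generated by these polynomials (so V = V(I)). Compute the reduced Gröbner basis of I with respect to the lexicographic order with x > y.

G = {x + 1/20y + 3/40, y² + 3/2y - 80}

This is the nonlinear analogue of row-reducing a linear system.

f_1 = -7x²y - 2xy + 12x + 2y - 5, LT = x²y.
f_2 = ½xy + 2, LT = xy.

S(f_1,f_2): lcm = x²y. S = 2/7xy - 40/7x - 2/7y + 5/7.
  leading term xy: subtract (4/7)·f_2 from 2/7xy - 40/7x - 2/7y + 5/7 → -40/7x - 2/7y - 3/7
  leading term x: no divisor's leading term divides it; move -40/7x to the remainder.
  leading term y: no divisor's leading term divides it; move -2/7y to the remainder.
  leading term 1: no divisor's leading term divides it; move -3/7 to the remainder.
  remainder -40/7x - 2/7y - 3/7 ≠ 0; add g_3 = -40/7x - 2/7y - 3/7 to the basis.

S(f_2,g_3): lcm = xy. S = -1/20y² - 3/40y + 4.
  leading term y²: no divisor's leading term divides it; move -1/20y² to the remainder.
  leading term y: no divisor's leading term divides it; move -3/40y to the remainder.
  leading term 1: no divisor's leading term divides it; move 4 to the remainder.
  remainder -1/20y² - 3/40y + 4 ≠ 0; add g_4 = -1/20y² - 3/40y + 4 to the basis.

The other S-polynomials (S(f_1,g_3), S(f_1,g_4), S(f_2,g_4), S(g_3,g_4)) all reduce to 0 modulo the current basis, so we have a Gröbner basis.
Inter-reduce: drop elements whose leading term is divisible by another's, tail-reduce, and make monic.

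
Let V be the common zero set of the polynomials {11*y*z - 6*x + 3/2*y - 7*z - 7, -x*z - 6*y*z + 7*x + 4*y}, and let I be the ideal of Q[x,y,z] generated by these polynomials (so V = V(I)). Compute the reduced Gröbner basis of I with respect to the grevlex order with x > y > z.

f_1 = 11*y*z - 6*x + 3/2*y - 7*z - 7, LT = y*z.
f_2 = -x*z - 6*y*z + 7*x + 4*y, LT = x*z.

S(f_1,f_2): lcm = x*y*z. S = -6*y**2*z - 6/11*x**2 + 157/22*x*y + 4*y**2 - 7/11*x*z - 7/11*x.
  reduce S modulo (f_1, f_2):
  remainder -6/11*x**2 + 85/22*x*y + 53/11*y**2 - 56/11*x - 70/11*y ≠ 0; add g_3 = -6/11*x**2 + 85/22*x*y + 53/11*y**2 - 56/11*x - 70/11*y to the basis.

The other S-polynomials (S(f_1,g_3), S(f_2,g_3)) all reduce to 0 modulo the current basis, so we have a Gröbner basis.

G = {x**2 - 85/12*x*y - 53/6*y**2 + 28/3*x + 35/3*y, x*z - 41/11*x - 53/11*y + 42/11*z + 42/11, y*z - 6/11*x + 3/22*y - 7/11*z - 7/11}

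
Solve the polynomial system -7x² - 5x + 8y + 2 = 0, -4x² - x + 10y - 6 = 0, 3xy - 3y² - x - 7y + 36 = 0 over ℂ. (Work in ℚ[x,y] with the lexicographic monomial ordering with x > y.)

Compute a lex Gröbner basis by Buchberger's algorithm.
f_1 = -7x² - 5x + 8y + 2, LT = x².
f_2 = -4x² - x + 10y - 6, LT = x².
f_3 = 3xy - x - 3y² - 7y + 36, LT = xy.

S(f_1,f_2): lcm = x². S = 13/28x + 19/14y - 25/14.
  leading term x: no divisor's leading term divides it; move 13/28x to the remainder.
  leading term y: no divisor's leading term divides it; move 19/14y to the remainder.
  leading term 1: no divisor's leading term divides it; move -25/14 to the remainder.
  remainder 13/28x + 19/14y - 25/14 ≠ 0; add h_4 = 13/28x + 19/14y - 25/14 to the basis.

S(f_1,f_3): lcm = x²y. S = ⅓x² + xy² + 64/21xy - 12x - 8/7y² - 2/7y.
  leading term x²: subtract (-1/21)·f_1 from ⅓x² + xy² + 64/21xy - 12x - 8/7y² - 2/7y → xy² + 64/21xy - 257/21x - 8/7y² + 2/21y + 2/21
  leading term xy²: subtract (⅓y)·f_3 from xy² + 64/21xy - 257/21x - 8/7y² + 2/21y + 2/21 → 71/21xy - 257/21x + y³ + 25/21y² - 250/21y + 2/21
  leading term xy: subtract (71/63)·f_3 from 71/21xy - 257/21x + y³ + 25/21y² - 250/21y + 2/21 → -100/9x + y³ + 32/7y² - 253/63y - 850/21
  leading term x: subtract (-2800/117)·h_4 from -100/9x + y³ + 32/7y² - 253/63y - 850/21 → y³ + 32/7y² + 23311/819y - 68150/819
  leading term y³: no divisor's leading term divides it; move y³ to the remainder.
  leading term y²: no divisor's leading term divides it; move 32/7y² to the remainder.
  leading term y: no divisor's leading term divides it; move 23311/819y to the remainder.
  leading term 1: no divisor's leading term divides it; move -68150/819 to the remainder.
  remainder y³ + 32/7y² + 23311/819y - 68150/819 ≠ 0; add h_5 = y³ + 32/7y² + 23311/819y - 68150/819 to the basis.

S(f_2,f_3): lcm = x²y. S = ⅓x² + xy² + 31/12xy - 12x - 5/2y² + 3/2y.
  leading term x²: subtract (-1/21)·f_1 from ⅓x² + xy² + 31/12xy - 12x - 5/2y² + 3/2y → xy² + 31/12xy - 257/21x - 5/2y² + 79/42y + 2/21
  leading term xy²: subtract (⅓y)·f_3 from xy² + 31/12xy - 257/21x - 5/2y² + 79/42y + 2/21 → 35/12xy - 257/21x + y³ - ⅙y² - 425/42y + 2/21
  leading term xy: subtract (35/36)·f_3 from 35/12xy - 257/21x + y³ - ⅙y² - 425/42y + 2/21 → -2839/252x + y³ + 11/4y² - 835/252y - 733/21
  leading term x: subtract (-2839/117)·h_4 from -2839/252x + y³ + 11/4y² - 835/252y - 733/21 → y³ + 11/4y² + 13861/468y - 18307/234
  leading term y³: subtract (1)·h_5 from y³ + 11/4y² + 13861/468y - 18307/234 → -51/28y² + 97/84y + 209/42
  leading term y²: no divisor's leading term divides it; move -51/28y² to the remainder.
  leading term y: no divisor's leading term divides it; move 97/84y to the remainder.
  leading term 1: no divisor's leading term divides it; move 209/42 to the remainder.
  remainder -51/28y² + 97/84y + 209/42 ≠ 0; add h_6 = -51/28y² + 97/84y + 209/42 to the basis.

S(f_1,h_4): lcm = x². S = -38/13xy + 415/91x - 8/7y - 2/7.
  leading term xy: subtract (-38/39)·f_3 from -38/13xy + 415/91x - 8/7y - 2/7 → 979/273x - 38/13y² - 2174/273y + 3166/91
  leading term x: subtract (3916/507)·h_4 from 979/273x - 38/13y² - 2174/273y + 3166/91 → -38/13y² - 9352/507y + 24632/507
  leading term y²: subtract (1064/663)·h_6 from -38/13y² - 9352/507y + 24632/507 → -524870/25857y + 1049740/25857
  leading term y: no divisor's leading term divides it; move -524870/25857y to the remainder.
  leading term 1: no divisor's leading term divides it; move 1049740/25857 to the remainder.
  remainder -524870/25857y + 1049740/25857 ≠ 0; add h_7 = -524870/25857y + 1049740/25857 to the basis.

The other S-polynomials (S(f_2,h_4), S(f_3,h_4), S(f_1,h_5), S(f_2,h_5), S(f_3,h_5), S(h_4,h_5), S(f_1,h_6), S(f_2,h_6), S(f_3,h_6), S(h_4,h_6), S(h_5,h_6), S(f_1,h_7), S(f_2,h_7), S(f_3,h_7), S(h_4,h_7), S(h_5,h_7), S(h_6,h_7)) all reduce to 0 modulo the current basis, so we have a Gröbner basis.
Inter-reduce: drop elements whose leading term is divisible by another's, tail-reduce, and make monic.
Reduced Gröbner basis: {x + 2, y - 2}.

A lex Gröbner basis eliminates variables successively. Here y - 2 depends only on y, with roots {2}; lifting each root through the earlier basis elements recovers the full solutions.
  y = 2: the earlier basis element becomes x + 2 = 0, giving x = -2 — point (-2, 2).
Check: every point annihilates each of the original generators.

{(-2, 2)}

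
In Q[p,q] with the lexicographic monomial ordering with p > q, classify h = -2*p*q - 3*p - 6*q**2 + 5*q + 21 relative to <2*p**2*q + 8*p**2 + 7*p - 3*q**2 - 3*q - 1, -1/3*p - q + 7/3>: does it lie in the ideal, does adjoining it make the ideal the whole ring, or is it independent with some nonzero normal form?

First compute the reduced Gröbner basis of I by Buchberger's algorithm.
f_1 = 2*p**2*q + 8*p**2 + 7*p - 3*q**2 - 3*q - 1, LT = p**2*q.
f_2 = -1/3*p - q + 7/3, LT = p.

S(f_1,f_2): lcm = p**2*q. S = 4*p**2 - 3*p*q**2 + 7*p*q + 7/2*p - 3/2*q**2 - 3/2*q - 1/2.
  leading term p**2: subtract (-12*p)·f_2 from 4*p**2 - 3*p*q**2 + 7*p*q + 7/2*p - 3/2*q**2 - 3/2*q - 1/2 → -3*p*q**2 - 5*p*q + 63/2*p - 3/2*q**2 - 3/2*q - 1/2
  leading term p*q**2: subtract (9*q**2)·f_2 from -3*p*q**2 - 5*p*q + 63/2*p - 3/2*q**2 - 3/2*q - 1/2 → -5*p*q + 63/2*p + 9*q**3 - 45/2*q**2 - 3/2*q - 1/2
  leading term p*q: subtract (15*q)·f_2 from -5*p*q + 63/2*p + 9*q**3 - 45/2*q**2 - 3/2*q - 1/2 → 63/2*p + 9*q**3 - 15/2*q**2 - 73/2*q - 1/2
  leading term p: subtract (-189/2)·f_2 from 63/2*p + 9*q**3 - 15/2*q**2 - 73/2*q - 1/2 → 9*q**3 - 15/2*q**2 - 131*q + 220
  leading term q**3: no divisor's leading term divides it; move 9*q**3 to the remainder.
  leading term q**2: no divisor's leading term divides it; move -15/2*q**2 to the remainder.
  leading term q: no divisor's leading term divides it; move -131*q to the remainder.
  leading term 1: no divisor's leading term divides it; move 220 to the remainder.
  remainder 9*q**3 - 15/2*q**2 - 131*q + 220 ≠ 0; add k_3 = 9*q**3 - 15/2*q**2 - 131*q + 220 to the basis.

The other S-polynomials (S(f_1,k_3), S(f_2,k_3)) all reduce to 0 modulo the current basis, so we have a Gröbner basis.
Inter-reduce: drop elements whose leading term is divisible by another's, tail-reduce, and make monic.
Reduced Gröbner basis: {p + 3*q - 7, q**3 - 5/6*q**2 - 131/9*q + 220/9}.
Label its elements g_1 = p + 3*q - 7, g_2 = q**3 - 5/6*q**2 - 131/9*q + 220/9.

Reduce h = -2*p*q - 3*p - 6*q**2 + 5*q + 21 modulo G:
  leading term p*q: subtract (-2*q)·g_1 from -2*p*q - 3*p - 6*q**2 + 5*q + 21 → -3*p - 9*q + 21
  leading term p: subtract (-3)·g_1 from -3*p - 9*q + 21 → 0
  normal form = 0.
Since the normal form is 0, h ∈ I.

Ideal membership is decidable via reduction modulo a Gröbner basis.

-2*p*q - 3*p - 6*q**2 + 5*q + 21 lies in I (it reduces to 0).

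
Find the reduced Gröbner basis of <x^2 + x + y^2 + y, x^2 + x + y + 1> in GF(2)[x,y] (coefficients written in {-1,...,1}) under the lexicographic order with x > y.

Buchberger's algorithm terminates because the ascending chain of leading-term ideals stabilizes.

f_1 = x^2 + x + y^2 + y, LT = x^2.
f_2 = x^2 + x + y + 1, LT = x^2.

S(f_1,f_2): lcm = x^2. S = y^2 + 1.
  reduce S modulo (f_1, f_2):
  remainder y^2 + 1 ≠ 0; add g_3 = y^2 + 1 to the basis.

The other S-polynomials (S(f_1,g_3), S(f_2,g_3)) all reduce to 0 modulo the current basis, so we have a Gröbner basis.
Inter-reduce: drop elements whose leading term is divisible by another's, tail-reduce, and make monic.

G = {x^2 + x + y + 1, y^2 + 1}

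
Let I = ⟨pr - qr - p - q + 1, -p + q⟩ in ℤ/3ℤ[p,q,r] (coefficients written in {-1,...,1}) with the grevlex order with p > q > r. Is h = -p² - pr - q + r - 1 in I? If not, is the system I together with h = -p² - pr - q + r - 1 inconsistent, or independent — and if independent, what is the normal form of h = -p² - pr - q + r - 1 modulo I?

-p² - pr - q + r - 1 is independent of I; its normal form modulo I is -r - 1.

First compute the reduced Gröbner basis of I by Buchberger's algorithm.
f_1 = pr - qr - p - q + 1, LT = pr.
f_2 = -p + q, LT = p.

S(f_1,f_2): lcm = pr. S = -p - q + 1.
  leading term p: subtract (1)·f_2 from -p - q + 1 → q + 1
  leading term q: no divisor's leading term divides it; move q to the remainder.
  leading term 1: no divisor's leading term divides it; move 1 to the remainder.
  remainder q + 1 ≠ 0; add k_3 = q + 1 to the basis.

The other S-polynomials (S(f_1,k_3), S(f_2,k_3)) all reduce to 0 modulo the current basis, so we have a Gröbner basis.
Inter-reduce: drop elements whose leading term is divisible by another's, tail-reduce, and make monic.
Reduced Gröbner basis: {p + 1, q + 1}.
Label its elements g_1 = p + 1, g_2 = q + 1.

Reduce h = -p² - pr - q + r - 1 modulo G:
  leading term p²: subtract (-p)·g_1 from -p² - pr - q + r - 1 → -pr + p - q + r - 1
  leading term pr: subtract (-r)·g_1 from -pr + p - q + r - 1 → p - q - r - 1
  leading term p: subtract (1)·g_1 from p - q - r - 1 → -q - r + 1
  leading term q: subtract (-1)·g_2 from -q - r + 1 → -r - 1
  leading term r: no divisor's leading term divides it; move -r to the remainder.
  leading term 1: no divisor's leading term divides it; move -1 to the remainder.
  normal form = -r - 1.
The normal form is nonzero, so h ∉ I. Since h minus its normal form lies in I, I + (h) = I + (n) where n = -r - 1; decide whether this ideal is the whole ring.
Run Buchberger on G together with n (pairs among the g_i already reduce to 0 since G is a Gröbner basis):
g_1 = p + 1, LT = p.
g_2 = q + 1, LT = q.
n = -r - 1, LT = r.

The S-polynomials (S(g_1,g_2), S(g_1,n), S(g_2,n)) all reduce to 0 modulo the current basis, so we have a Gröbner basis.
Inter-reduce: drop elements whose leading term is divisible by another's, tail-reduce, and make monic.
Reduced Gröbner basis: {p + 1, q + 1, r + 1}.
The reduced Gröbner basis of I + (h) is {p + 1, q + 1, r + 1} ≠ {1}, a proper ideal, so the enlarged system stays consistent: h is independent of I, with normal form -r - 1.

The remainder on division by a Gröbner basis is unique — it is the normal form.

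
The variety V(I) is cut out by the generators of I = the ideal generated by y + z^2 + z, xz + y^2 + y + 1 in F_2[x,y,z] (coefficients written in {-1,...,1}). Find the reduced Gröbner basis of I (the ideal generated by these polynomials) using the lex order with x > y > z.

G = {xz + z^4 + z + 1, y + z^2 + z}

f_1 = y + z^2 + z, LT = y.
f_2 = xz + y^2 + y + 1, LT = xz.

The S-polynomials (S(f_1,f_2)) all reduce to 0 modulo the current basis, so we have a Gröbner basis.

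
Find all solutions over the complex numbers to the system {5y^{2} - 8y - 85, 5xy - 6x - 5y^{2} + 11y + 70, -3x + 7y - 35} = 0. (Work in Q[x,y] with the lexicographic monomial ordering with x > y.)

Compute a lex Gröbner basis by Buchberger's algorithm.
f_1 = 5y^{2} - 8y - 85, LT = y^{2}.
f_2 = 5xy - 6x - 5y^{2} + 11y + 70, LT = xy.
f_3 = -3x + 7y - 35, LT = x.

S(f_1,f_2): lcm = xy^{2}. S = -\tfrac{2}{5}xy - 17x + y^{3} - \tfrac{11}{5}y^{2} - 14y.
  reduce S modulo (f_1, f_2, f_3):
  remainder -\tfrac{2888}{75}y + \tfrac{2888}{15} ≠ 0; add h_4 = -\tfrac{2888}{75}y + \tfrac{2888}{15} to the basis.

The other S-polynomials (S(f_1,f_3), S(f_2,f_3), S(f_1,h_4), S(f_2,h_4), S(f_3,h_4)) all reduce to 0 modulo the current basis, so we have a Gröbner basis.
Inter-reduce: drop elements whose leading term is divisible by another's, tail-reduce, and make monic.
Reduced Gröbner basis: {x, y - 5}.

Elimination: the polynomial y - 5 lies in the elimination ideal for y, so y ∈ {5}. For each such y, the remaining basis elements (now univariate) give the rest of the solution.
  y = 5: the earlier basis element becomes x = 0, giving x = 0 — point (0, 5).

{(0, 5)}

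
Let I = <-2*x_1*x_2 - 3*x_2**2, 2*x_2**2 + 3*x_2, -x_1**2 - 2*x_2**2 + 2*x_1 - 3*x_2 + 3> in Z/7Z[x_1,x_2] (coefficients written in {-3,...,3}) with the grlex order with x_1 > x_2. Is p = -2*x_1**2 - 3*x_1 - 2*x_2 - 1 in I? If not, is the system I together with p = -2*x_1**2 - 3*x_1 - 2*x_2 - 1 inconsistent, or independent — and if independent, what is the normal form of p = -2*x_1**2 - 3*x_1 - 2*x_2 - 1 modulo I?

-2*x_1**2 - 3*x_1 - 2*x_2 - 1 lies in I (it reduces to 0).

First compute the reduced Gröbner basis of I by Buchberger's algorithm.
f_1 = -2*x_1*x_2 - 3*x_2**2, LT = x_1*x_2.
f_2 = 2*x_2**2 + 3*x_2, LT = x_2**2.
f_3 = -x_1**2 - 2*x_2**2 + 2*x_1 - 3*x_2 + 3, LT = x_1**2.

S(f_1,f_3): lcm = x_1**2*x_2. S = -2*x_1*x_2**2 - 2*x_2**3 + 2*x_1*x_2 - 3*x_2**2 + 3*x_2.
  leading term x_1*x_2**2: subtract (x_2)·f_1 from -2*x_1*x_2**2 - 2*x_2**3 + 2*x_1*x_2 - 3*x_2**2 + 3*x_2 → x_2**3 + 2*x_1*x_2 - 3*x_2**2 + 3*x_2
  leading term x_2**3: subtract (-3*x_2)·f_2 from x_2**3 + 2*x_1*x_2 - 3*x_2**2 + 3*x_2 → 2*x_1*x_2 - x_2**2 + 3*x_2
  leading term x_1*x_2: subtract (-1)·f_1 from 2*x_1*x_2 - x_2**2 + 3*x_2 → 3*x_2**2 + 3*x_2
  leading term x_2**2: subtract (-2)·f_2 from 3*x_2**2 + 3*x_2 → 2*x_2
  leading term x_2: no divisor's leading term divides it; move 2*x_2 to the remainder.
  remainder 2*x_2 ≠ 0; add h_4 = 2*x_2 to the basis.

The other S-polynomials (S(f_1,f_2), S(f_2,f_3), S(f_1,h_4), S(f_2,h_4), S(f_3,h_4)) all reduce to 0 modulo the current basis, so we have a Gröbner basis.
Inter-reduce: drop elements whose leading term is divisible by another's, tail-reduce, and make monic.
Reduced Gröbner basis: {x_1**2 - 2*x_1 - 3, x_2}.
Label its elements g_1 = x_1**2 - 2*x_1 - 3, g_2 = x_2.

Reduce p = -2*x_1**2 - 3*x_1 - 2*x_2 - 1 modulo G:
  leading term x_1**2: subtract (-2)·g_1 from -2*x_1**2 - 3*x_1 - 2*x_2 - 1 → -2*x_2
  leading term x_2: subtract (-2)·g_2 from -2*x_2 → 0
  normal form = 0.
Since the normal form is 0, p ∈ I.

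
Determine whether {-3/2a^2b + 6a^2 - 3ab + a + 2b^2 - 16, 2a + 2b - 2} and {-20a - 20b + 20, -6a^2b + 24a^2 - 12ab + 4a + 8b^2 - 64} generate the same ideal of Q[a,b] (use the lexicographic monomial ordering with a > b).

Yes, the ideals are equal.

For a fixed monomial order, each ideal has a unique reduced Gröbner basis; comparing bases decides equality.
Buchberger on the first generating set:
f_1 = -3/2a^2b + 6a^2 - 3ab + a + 2b^2 - 16, LT = a^2b.
f_2 = 2a + 2b - 2, LT = a.

S(f_1,f_2): lcm = a^2b. S = -4a^2 - ab^2 + 3ab - 2/3a - 4/3b^2 + 32/3.
  leading term a^2: subtract (-2a)·f_2 from -4a^2 - ab^2 + 3ab - 2/3a - 4/3b^2 + 32/3 → -ab^2 + 7ab - 14/3a - 4/3b^2 + 32/3
  leading term ab^2: subtract (-1/2b^2)·f_2 from -ab^2 + 7ab - 14/3a - 4/3b^2 + 32/3 → 7ab - 14/3a + b^3 - 7/3b^2 + 32/3
  leading term ab: subtract (7/2b)·f_2 from 7ab - 14/3a + b^3 - 7/3b^2 + 32/3 → -14/3a + b^3 - 28/3b^2 + 7b + 32/3
  leading term a: subtract (-7/3)·f_2 from -14/3a + b^3 - 28/3b^2 + 7b + 32/3 → b^3 - 28/3b^2 + 35/3b + 6
  leading term b^3: no divisor's leading term divides it; move b^3 to the remainder.
  leading term b^2: no divisor's leading term divides it; move -28/3b^2 to the remainder.
  leading term b: no divisor's leading term divides it; move 35/3b to the remainder.
  leading term 1: no divisor's leading term divides it; move 6 to the remainder.
  remainder b^3 - 28/3b^2 + 35/3b + 6 ≠ 0; add g_3 = b^3 - 28/3b^2 + 35/3b + 6 to the basis.

The other S-polynomials (S(f_1,g_3), S(f_2,g_3)) all reduce to 0 modulo the current basis, so we have a Gröbner basis.
Inter-reduce: drop elements whose leading term is divisible by another's, tail-reduce, and make monic.
Reduced Gröbner basis: {a + b - 1, b^3 - 28/3b^2 + 35/3b + 6}.

Buchberger on the second generating set:
h_1 = -20a - 20b + 20, LT = a.
h_2 = -6a^2b + 24a^2 - 12ab + 4a + 8b^2 - 64, LT = a^2b.

S(h_1,h_2): lcm = a^2b. S = 4a^2 + ab^2 - 3ab + 2/3a + 4/3b^2 - 32/3.
  leading term a^2: subtract (-1/5a)·h_1 from 4a^2 + ab^2 - 3ab + 2/3a + 4/3b^2 - 32/3 → ab^2 - 7ab + 14/3a + 4/3b^2 - 32/3
  leading term ab^2: subtract (-1/20b^2)·h_1 from ab^2 - 7ab + 14/3a + 4/3b^2 - 32/3 → -7ab + 14/3a - b^3 + 7/3b^2 - 32/3
  leading term ab: subtract (7/20b)·h_1 from -7ab + 14/3a - b^3 + 7/3b^2 - 32/3 → 14/3a - b^3 + 28/3b^2 - 7b - 32/3
  leading term a: subtract (-7/30)·h_1 from 14/3a - b^3 + 28/3b^2 - 7b - 32/3 → -b^3 + 28/3b^2 - 35/3b - 6
  leading term b^3: no divisor's leading term divides it; move -b^3 to the remainder.
  leading term b^2: no divisor's leading term divides it; move 28/3b^2 to the remainder.
  leading term b: no divisor's leading term divides it; move -35/3b to the remainder.
  leading term 1: no divisor's leading term divides it; move -6 to the remainder.
  remainder -b^3 + 28/3b^2 - 35/3b - 6 ≠ 0; add k_3 = -b^3 + 28/3b^2 - 35/3b - 6 to the basis.

The other S-polynomials (S(h_1,k_3), S(h_2,k_3)) all reduce to 0 modulo the current basis, so we have a Gröbner basis.
Inter-reduce: drop elements whose leading term is divisible by another's, tail-reduce, and make monic.
Reduced Gröbner basis: {a + b - 1, b^3 - 28/3b^2 + 35/3b + 6}.

The two bases agree; hence the ideals are identical.
The same test decides containment: I ⊆ J iff every generator of I reduces to 0 modulo a Gröbner basis of J.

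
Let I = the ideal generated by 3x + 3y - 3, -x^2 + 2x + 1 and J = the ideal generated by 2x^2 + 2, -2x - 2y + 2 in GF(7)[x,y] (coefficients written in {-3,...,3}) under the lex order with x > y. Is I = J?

No, the ideals differ.

Equality of ideals is decidable: compute both reduced Gröbner bases (unique for the ordering) and check whether they agree.
Buchberger on the first generating set:
f_1 = 3x + 3y - 3, LT = x.
f_2 = -x^2 + 2x + 1, LT = x^2.

S(f_1,f_2): lcm = x^2. S = xy + x + 1.
  leading term xy: subtract (-2y)·f_1 from xy + x + 1 → x - y^2 + y + 1
  leading term x: subtract (-2)·f_1 from x - y^2 + y + 1 → -y^2 + 2
  leading term y^2: no divisor's leading term divides it; move -y^2 to the remainder.
  leading term 1: no divisor's leading term divides it; move 2 to the remainder.
  remainder -y^2 + 2 ≠ 0; add g_3 = -y^2 + 2 to the basis.

The other S-polynomials (S(f_1,g_3), S(f_2,g_3)) all reduce to 0 modulo the current basis, so we have a Gröbner basis.
Inter-reduce: drop elements whose leading term is divisible by another's, tail-reduce, and make monic.
Reduced Gröbner basis: {x + y - 1, y^2 - 2}.

Buchberger on the second generating set:
h_1 = 2x^2 + 2, LT = x^2.
h_2 = -2x - 2y + 2, LT = x.

S(h_1,h_2): lcm = x^2. S = -xy + x + 1.
  leading term xy: subtract (-3y)·h_2 from -xy + x + 1 → x + y^2 - y + 1
  leading term x: subtract (3)·h_2 from x + y^2 - y + 1 → y^2 - 2y + 2
  leading term y^2: no divisor's leading term divides it; move y^2 to the remainder.
  leading term y: no divisor's leading term divides it; move -2y to the remainder.
  leading term 1: no divisor's leading term divides it; move 2 to the remainder.
  remainder y^2 - 2y + 2 ≠ 0; add k_3 = y^2 - 2y + 2 to the basis.

The other S-polynomials (S(h_1,k_3), S(h_2,k_3)) all reduce to 0 modulo the current basis, so we have a Gröbner basis.
Inter-reduce: drop elements whose leading term is divisible by another's, tail-reduce, and make monic.
Reduced Gröbner basis: {x + y - 1, y^2 - 2y + 2}.

The bases are distinct; the ideals are different.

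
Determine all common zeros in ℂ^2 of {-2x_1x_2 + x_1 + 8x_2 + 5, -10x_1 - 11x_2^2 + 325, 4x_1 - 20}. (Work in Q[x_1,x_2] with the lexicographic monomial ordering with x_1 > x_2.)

{(5, 5)}

Compute a lex Gröbner basis by Buchberger's algorithm.
f_1 = -2x_1x_2 + x_1 + 8x_2 + 5, LT = x_1x_2.
f_2 = -10x_1 - 11x_2^2 + 325, LT = x_1.
f_3 = 4x_1 - 20, LT = x_1.

S(f_1,f_2): lcm = x_1x_2. S = -1/2x_1 - 11/10x_2^3 + 57/2x_2 - 5/2.
  leading term x_1: subtract (1/20)·f_2 from -1/2x_1 - 11/10x_2^3 + 57/2x_2 - 5/2 → -11/10x_2^3 + 11/20x_2^2 + 57/2x_2 - 75/4
  leading term x_2^3: no divisor's leading term divides it; move -11/10x_2^3 to the remainder.
  leading term x_2^2: no divisor's leading term divides it; move 11/20x_2^2 to the remainder.
  leading term x_2: no divisor's leading term divides it; move 57/2x_2 to the remainder.
  leading term 1: no divisor's leading term divides it; move -75/4 to the remainder.
  remainder -11/10x_2^3 + 11/20x_2^2 + 57/2x_2 - 75/4 ≠ 0; add h_4 = -11/10x_2^3 + 11/20x_2^2 + 57/2x_2 - 75/4 to the basis.

S(f_1,f_3): lcm = x_1x_2. S = -1/2x_1 + x_2 - 5/2.
  leading term x_1: subtract (1/20)·f_2 from -1/2x_1 + x_2 - 5/2 → 11/20x_2^2 + x_2 - 75/4
  leading term x_2^2: no divisor's leading term divides it; move 11/20x_2^2 to the remainder.
  leading term x_2: no divisor's leading term divides it; move x_2 to the remainder.
  leading term 1: no divisor's leading term divides it; move -75/4 to the remainder.
  remainder 11/20x_2^2 + x_2 - 75/4 ≠ 0; add h_5 = 11/20x_2^2 + x_2 - 75/4 to the basis.

S(f_2,f_3): lcm = x_1. S = 11/10x_2^2 - 55/2.
  leading term x_2^2: subtract (2)·h_5 from 11/10x_2^2 - 55/2 → -2x_2 + 10
  leading term x_2: no divisor's leading term divides it; move -2x_2 to the remainder.
  leading term 1: no divisor's leading term divides it; move 10 to the remainder.
  remainder -2x_2 + 10 ≠ 0; add h_6 = -2x_2 + 10 to the basis.

S(f_1,h_4): lcm = x_1x_2^3. S = 285/11x_1x_2 - 375/22x_1 - 4x_2^3 - 5/2x_2^2.
  leading term x_1x_2: subtract (-285/22)·f_1 from 285/11x_1x_2 - 375/22x_1 - 4x_2^3 - 5/2x_2^2 → -45/11x_1 - 4x_2^3 - 5/2x_2^2 + 1140/11x_2 + 1425/22
  leading term x_1: subtract (9/22)·f_2 from -45/11x_1 - 4x_2^3 - 5/2x_2^2 + 1140/11x_2 + 1425/22 → -4x_2^3 + 2x_2^2 + 1140/11x_2 - 750/11
  leading term x_2^3: subtract (40/11)·h_4 from -4x_2^3 + 2x_2^2 + 1140/11x_2 - 750/11 → 0
  remainder 0.

S(f_2,h_4): leading monomials are coprime, so the S-polynomial reduces to 0 (Buchberger's first criterion).
S(f_3,h_4): leading monomials are coprime, so the S-polynomial reduces to 0 (Buchberger's first criterion).
S(f_1,h_5): lcm = x_1x_2^2. S = -51/22x_1x_2 + 375/11x_1 - 4x_2^2 - 5/2x_2.
  leading term x_1x_2: subtract (51/44)·f_1 from -51/22x_1x_2 + 375/11x_1 - 4x_2^2 - 5/2x_2 → 1449/44x_1 - 4x_2^2 - 259/22x_2 - 255/44
  leading term x_1: subtract (-1449/440)·f_2 from 1449/44x_1 - 4x_2^2 - 259/22x_2 - 255/44 → -1609/40x_2^2 - 259/22x_2 + 93675/88
  leading term x_2^2: subtract (-1609/22)·h_5 from -1609/40x_2^2 - 259/22x_2 + 93675/88 → 675/11x_2 - 3375/11
  leading term x_2: subtract (-675/22)·h_6 from 675/11x_2 - 3375/11 → 0
  remainder 0.

S(f_2,h_5): leading monomials are coprime, so the S-polynomial reduces to 0 (Buchberger's first criterion).
S(f_3,h_5): leading monomials are coprime, so the S-polynomial reduces to 0 (Buchberger's first criterion).
S(h_4,h_5): lcm = x_2^3. S = -51/22x_2^2 + 90/11x_2 + 375/22.
  leading term x_2^2: subtract (-510/121)·h_5 from -51/22x_2^2 + 90/11x_2 + 375/22 → 1500/121x_2 - 7500/121
  leading term x_2: subtract (-750/121)·h_6 from 1500/121x_2 - 7500/121 → 0
  remainder 0.

S(f_1,h_6): lcm = x_1x_2. S = 9/2x_1 - 4x_2 - 5/2.
  leading term x_1: subtract (-9/20)·f_2 from 9/2x_1 - 4x_2 - 5/2 → -99/20x_2^2 - 4x_2 + 575/4
  leading term x_2^2: subtract (-9)·h_5 from -99/20x_2^2 - 4x_2 + 575/4 → 5x_2 - 25
  leading term x_2: subtract (-5/2)·h_6 from 5x_2 - 25 → 0
  remainder 0.

S(f_2,h_6): leading monomials are coprime, so the S-polynomial reduces to 0 (Buchberger's first criterion).
S(f_3,h_6): leading monomials are coprime, so the S-polynomial reduces to 0 (Buchberger's first criterion).
S(h_4,h_6): lcm = x_2^3. S = 9/2x_2^2 - 285/11x_2 + 375/22.
  leading term x_2^2: subtract (90/11)·h_5 from 9/2x_2^2 - 285/11x_2 + 375/22 → -375/11x_2 + 1875/11
  leading term x_2: subtract (375/22)·h_6 from -375/11x_2 + 1875/11 → 0
  remainder 0.

S(h_5,h_6): lcm = x_2^2. S = 75/11x_2 - 375/11.
  leading term x_2: subtract (-75/22)·h_6 from 75/11x_2 - 375/11 → 0
  remainder 0.

Every S-polynomial of the final basis reduces to 0, so we have a Gröbner basis.
Inter-reduce: drop elements whose leading term is divisible by another's, tail-reduce, and make monic.
Reduced Gröbner basis: {x_1 - 5, x_2 - 5}.

From the last basis element, x_2 - 5 = 0, so x_2 takes values in {5}. Each choice, substituted upward through the basis, yields the corresponding point(s) of the solution set.
  x_2 = 5: the earlier basis element becomes x_1 - 5 = 0, giving x_1 = 5 — point (5, 5).
This is the nonlinear analogue of row-reducing a linear system.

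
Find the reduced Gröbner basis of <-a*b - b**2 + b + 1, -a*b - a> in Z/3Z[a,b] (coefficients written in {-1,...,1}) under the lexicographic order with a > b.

G = {a - b**2 + b + 1, b**3 + b - 1}

f_1 = -a*b - b**2 + b + 1, LT = a*b.
f_2 = -a*b - a, LT = a*b.

S(f_1,f_2): lcm = a*b. S = -a + b**2 - b - 1.
  reduce S modulo (f_1, f_2):
  remainder -a + b**2 - b - 1 ≠ 0; add g_3 = -a + b**2 - b - 1 to the basis.

S(f_1,g_3): lcm = a*b. S = b**3 + b - 1.
  reduce S modulo (f_1, f_2, g_3):
  remainder b**3 + b - 1 ≠ 0; add g_4 = b**3 + b - 1 to the basis.

The other S-polynomials (S(f_2,g_3), S(f_1,g_4), S(f_2,g_4), S(g_3,g_4)) all reduce to 0 modulo the current basis, so we have a Gröbner basis.
Inter-reduce: drop elements whose leading term is divisible by another's, tail-reduce, and make monic.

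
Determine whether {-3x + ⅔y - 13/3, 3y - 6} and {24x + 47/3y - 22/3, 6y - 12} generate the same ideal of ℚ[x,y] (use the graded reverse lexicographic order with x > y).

Yes, the ideals are equal.

Two ideals are equal iff their reduced Gröbner bases coincide (the reduced basis is unique for a fixed ordering).
Buchberger on the first generating set:
f_1 = -3x + ⅔y - 13/3, LT = x.
f_2 = 3y - 6, LT = y.

The S-polynomials (S(f_1,f_2)) all reduce to 0 modulo the current basis, so we have a Gröbner basis.
Inter-reduce: drop elements whose leading term is divisible by another's, tail-reduce, and make monic.
Reduced Gröbner basis: {x + 1, y - 2}.

Buchberger on the second generating set:
h_1 = 24x + 47/3y - 22/3, LT = x.
h_2 = 6y - 12, LT = y.

The S-polynomials (S(h_1,h_2)) all reduce to 0 modulo the current basis, so we have a Gröbner basis.
Inter-reduce: drop elements whose leading term is divisible by another's, tail-reduce, and make monic.
Reduced Gröbner basis: {x + 1, y - 2}.

The two bases agree; hence the ideals are identical.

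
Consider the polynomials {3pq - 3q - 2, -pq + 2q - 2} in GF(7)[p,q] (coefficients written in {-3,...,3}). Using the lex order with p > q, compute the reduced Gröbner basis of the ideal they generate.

f_1 = 3pq - 3q - 2, LT = pq.
f_2 = -pq + 2q - 2, LT = pq.

S(f_1,f_2): lcm = pq. S = q + 2.
  leading term q: no divisor's leading term divides it; move q to the remainder.
  leading term 1: no divisor's leading term divides it; move 2 to the remainder.
  remainder q + 2 ≠ 0; add g_3 = q + 2 to the basis.

S(f_1,g_3): lcm = pq. S = -2p - q - 3.
  leading term p: no divisor's leading term divides it; move -2p to the remainder.
  leading term q: subtract (-1)·g_3 from -q - 3 → -1
  leading term 1: no divisor's leading term divides it; move -1 to the remainder.
  remainder -2p - 1 ≠ 0; add g_4 = -2p - 1 to the basis.

The other S-polynomials (S(f_2,g_3), S(f_1,g_4), S(f_2,g_4), S(g_3,g_4)) all reduce to 0 modulo the current basis, so we have a Gröbner basis.
Inter-reduce: drop elements whose leading term is divisible by another's, tail-reduce, and make monic.

G = {p - 3, q + 2}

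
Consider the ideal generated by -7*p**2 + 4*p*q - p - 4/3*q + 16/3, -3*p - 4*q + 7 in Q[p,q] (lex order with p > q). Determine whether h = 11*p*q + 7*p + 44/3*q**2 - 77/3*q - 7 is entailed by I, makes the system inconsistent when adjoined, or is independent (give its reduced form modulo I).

First compute the reduced Gröbner basis of I by Buchberger's algorithm.
f_1 = -7*p**2 + 4*p*q - p - 4/3*q + 16/3, LT = p**2.
f_2 = -3*p - 4*q + 7, LT = p.

S(f_1,f_2): lcm = p**2. S = -40/21*p*q + 52/21*p + 4/21*q - 16/21.
  reduce S modulo (f_1, f_2):
  remainder 160/63*q**2 - 68/9*q + 316/63 ≠ 0; add k_3 = 160/63*q**2 - 68/9*q + 316/63 to the basis.

The other S-polynomials (S(f_1,k_3), S(f_2,k_3)) all reduce to 0 modulo the current basis, so we have a Gröbner basis.
Inter-reduce: drop elements whose leading term is divisible by another's, tail-reduce, and make monic.
Reduced Gröbner basis: {p + 4/3*q - 7/3, q**2 - 119/40*q + 79/40}.
Label its elements g_1 = p + 4/3*q - 7/3, g_2 = q**2 - 119/40*q + 79/40.

Reduce h = 11*p*q + 7*p + 44/3*q**2 - 77/3*q - 7 modulo G:
  leading term p*q: subtract (11*q)·g_1 from 11*p*q + 7*p + 44/3*q**2 - 77/3*q - 7 → 7*p - 7
  leading term p: subtract (7)·g_1 from 7*p - 7 → -28/3*q + 28/3
  leading term q: no divisor's leading term divides it; move -28/3*q to the remainder.
  leading term 1: no divisor's leading term divides it; move 28/3 to the remainder.
  normal form = -28/3*q + 28/3.
The normal form is nonzero, so h ∉ I. Since h minus its normal form lies in I, I + (h) = I + (r) where r = -28/3*q + 28/3; decide whether this ideal is the whole ring.
Run Buchberger on G together with r (pairs among the g_i already reduce to 0 since G is a Gröbner basis):
g_1 = p + 4/3*q - 7/3, LT = p.
g_2 = q**2 - 119/40*q + 79/40, LT = q**2.
r = -28/3*q + 28/3, LT = q.

The S-polynomials (S(g_1,g_2), S(g_1,r), S(g_2,r)) all reduce to 0 modulo the current basis, so we have a Gröbner basis.
Inter-reduce: drop elements whose leading term is divisible by another's, tail-reduce, and make monic.
Reduced Gröbner basis: {p - 1, q - 1}.
The reduced Gröbner basis of I + (h) is {p - 1, q - 1} ≠ {1}, a proper ideal, so the enlarged system stays consistent: h is independent of I, with normal form -28/3*q + 28/3.

11*p*q + 7*p + 44/3*q**2 - 77/3*q - 7 is independent of I; its normal form modulo I is -28/3*q + 28/3.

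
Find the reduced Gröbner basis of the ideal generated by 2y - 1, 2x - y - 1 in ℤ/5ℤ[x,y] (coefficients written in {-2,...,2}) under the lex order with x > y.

Buchberger's algorithm terminates because the ascending chain of leading-term ideals stabilizes.

f_1 = 2y - 1, LT = y.
f_2 = 2x - y - 1, LT = x.

The S-polynomials (S(f_1,f_2)) all reduce to 0 modulo the current basis, so we have a Gröbner basis.

G = {x - 2, y + 2}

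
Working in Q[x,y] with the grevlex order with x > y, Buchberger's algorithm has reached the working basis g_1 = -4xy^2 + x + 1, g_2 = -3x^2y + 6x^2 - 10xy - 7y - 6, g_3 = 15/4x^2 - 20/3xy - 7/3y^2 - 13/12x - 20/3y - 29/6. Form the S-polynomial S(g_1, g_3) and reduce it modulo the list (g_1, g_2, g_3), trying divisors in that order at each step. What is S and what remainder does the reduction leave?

S(g_1, g_3) = 16/9xy^3 + 28/45y^4 + 13/45xy^2 + 16/9y^3 - 1/4x^2 + 58/45y^2 - 1/4x; remainder on division = 28/45y^4 + 16/9y^3 + 17/15y^2 - 1/4x - 1/4.

lcm(LM(g_1), LM(g_3)) = x^2y^2.
S = (lcm/LT(g_1))·g_1 − (lcm/LT(g_3))·g_3 = 16/9xy^3 + 28/45y^4 + 13/45xy^2 + 16/9y^3 - 1/4x^2 + 58/45y^2 - 1/4x.
Reduce S modulo (g_1, g_2, g_3) in that order:
  leading term xy^3: subtract (-4/9y)·g_1 from 16/9xy^3 + 28/45y^4 + 13/45xy^2 + 16/9y^3 - 1/4x^2 + 58/45y^2 - 1/4x → 28/45y^4 + 13/45xy^2 + 16/9y^3 - 1/4x^2 + 4/9xy + 58/45y^2 - 1/4x + 4/9y
  leading term y^4: no divisor's leading term divides it; move 28/45y^4 to the remainder.
  leading term xy^2: subtract (-13/180)·g_1 from 13/45xy^2 + 16/9y^3 - 1/4x^2 + 4/9xy + 58/45y^2 - 1/4x + 4/9y → 16/9y^3 - 1/4x^2 + 4/9xy + 58/45y^2 - 8/45x + 4/9y + 13/180
  leading term y^3: no divisor's leading term divides it; move 16/9y^3 to the remainder.
  leading term x^2: subtract (-1/15)·g_3 from -1/4x^2 + 4/9xy + 58/45y^2 - 8/45x + 4/9y + 13/180 → 17/15y^2 - 1/4x - 1/4
  leading term y^2: no divisor's leading term divides it; move 17/15y^2 to the remainder.
  leading term x: no divisor's leading term divides it; move -1/4x to the remainder.
  leading term 1: no divisor's leading term divides it; move -1/4 to the remainder.
The remainder 28/45y^4 + 16/9y^3 + 17/15y^2 - 1/4x - 1/4 is nonzero, so it would be added as the next basis element.
An S-polynomial is built so that the two leading terms cancel; whether anything survives reduction is exactly the Gröbner-basis criterion.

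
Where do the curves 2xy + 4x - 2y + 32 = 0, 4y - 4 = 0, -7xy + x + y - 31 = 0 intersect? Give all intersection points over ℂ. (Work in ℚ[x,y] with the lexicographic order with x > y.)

Compute a lex Gröbner basis by Buchberger's algorithm.
f_1 = 2xy + 4x - 2y + 32, LT = xy.
f_2 = 4y - 4, LT = y.
f_3 = -7xy + x + y - 31, LT = xy.

S(f_1,f_2): lcm = xy. S = 3x - y + 16.
  reduce S modulo (f_1, f_2, f_3):
  remainder 3x + 15 ≠ 0; add h_4 = 3x + 15 to the basis.

The other S-polynomials (S(f_1,f_3), S(f_2,f_3), S(f_1,h_4), S(f_2,h_4), S(f_3,h_4)) all reduce to 0 modulo the current basis, so we have a Gröbner basis.
Inter-reduce: drop elements whose leading term is divisible by another's, tail-reduce, and make monic.
Reduced Gröbner basis: {x + 5, y - 1}.

Elimination: the polynomial y - 1 lies in the elimination ideal for y, so y ∈ {1}. For each such y, the remaining basis elements (now univariate) give the rest of the solution.
  y = 1: the earlier basis element becomes x + 5 = 0, giving x = -5 — point (-5, 1).
Zero-dimensionality of the ideal guarantees finitely many solutions over ℂ.

{(-5, 1)}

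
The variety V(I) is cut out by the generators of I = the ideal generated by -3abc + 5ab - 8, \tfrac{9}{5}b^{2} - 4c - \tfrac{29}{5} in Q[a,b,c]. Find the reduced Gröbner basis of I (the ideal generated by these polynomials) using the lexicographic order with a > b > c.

This is the nonlinear analogue of row-reducing a linear system.

f_1 = -3abc + 5ab - 8, LT = abc.
f_2 = \tfrac{9}{5}b^{2} - 4c - \tfrac{29}{5}, LT = b^{2}.

S(f_1,f_2): lcm = ab^{2}c. S = -\tfrac{5}{3}ab^{2} + \tfrac{20}{9}ac^{2} + \tfrac{29}{9}ac + \tfrac{8}{3}b.
  reduce S modulo (f_1, f_2):
  remainder \tfrac{20}{9}ac^{2} - \tfrac{13}{27}ac - \tfrac{145}{27}a + \tfrac{8}{3}b ≠ 0; add g_3 = \tfrac{20}{9}ac^{2} - \tfrac{13}{27}ac - \tfrac{145}{27}a + \tfrac{8}{3}b to the basis.

The other S-polynomials (S(f_1,g_3), S(f_2,g_3)) all reduce to 0 modulo the current basis, so we have a Gröbner basis.

G = {abc - \tfrac{5}{3}ab + \tfrac{8}{3}, ac^{2} - \tfrac{13}{60}ac - \tfrac{29}{12}a + \tfrac{6}{5}b, b^{2} - \tfrac{20}{9}c - \tfrac{29}{9}}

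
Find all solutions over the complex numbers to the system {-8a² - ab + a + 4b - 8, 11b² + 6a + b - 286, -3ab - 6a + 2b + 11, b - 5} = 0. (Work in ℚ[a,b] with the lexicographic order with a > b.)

Compute a lex Gröbner basis by Buchberger's algorithm.
f_1 = -8a² - ab + a + 4b - 8, LT = a².
f_2 = 6a + 11b² + b - 286, LT = a.
f_3 = -3ab - 6a + 2b + 11, LT = ab.
f_4 = b - 5, LT = b.

The S-polynomials (S(f_1,f_2), S(f_1,f_3), S(f_1,f_4), S(f_2,f_3), S(f_2,f_4), S(f_3,f_4)) all reduce to 0 modulo the current basis, so we have a Gröbner basis.
Inter-reduce: drop elements whose leading term is divisible by another's, tail-reduce, and make monic.
Reduced Gröbner basis: {a - 1, b - 5}.

The lex basis is triangular: the last element involves only b. Solving b - 5 = 0 gives b ∈ {5}; substituting each value into the earlier elements determines the remaining variables.
  b = 5: the earlier basis element becomes a - 1 = 0, giving a = 1 — point (1, 5).

{(1, 5)}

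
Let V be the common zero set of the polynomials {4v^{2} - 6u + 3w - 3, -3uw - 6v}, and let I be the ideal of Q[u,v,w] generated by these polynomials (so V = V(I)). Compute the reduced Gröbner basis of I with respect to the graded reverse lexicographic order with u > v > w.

G = {v^{2} - \tfrac{3}{2}u + \tfrac{3}{4}w - \tfrac{3}{4}, uw + 2v}

f_1 = 4v^{2} - 6u + 3w - 3, LT = v^{2}.
f_2 = -3uw - 6v, LT = uw.

The S-polynomials (S(f_1,f_2)) all reduce to 0 modulo the current basis, so we have a Gröbner basis.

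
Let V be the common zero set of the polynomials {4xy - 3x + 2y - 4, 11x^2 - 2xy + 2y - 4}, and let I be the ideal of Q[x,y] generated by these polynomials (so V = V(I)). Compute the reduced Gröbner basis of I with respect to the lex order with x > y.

G = {x + 24/55y^2 - 38/55y - 4/11, y^3 - 7/3y^2 - 19/24y + 35/12}

f_1 = 4xy - 3x + 2y - 4, LT = xy.
f_2 = 11x^2 - 2xy + 2y - 4, LT = x^2.

S(f_1,f_2): lcm = x^2y. S = -3/4x^2 + 2/11xy^2 + 1/2xy - x - 2/11y^2 + 4/11y.
  leading term x^2: subtract (-3/44)·f_2 from -3/4x^2 + 2/11xy^2 + 1/2xy - x - 2/11y^2 + 4/11y → 2/11xy^2 + 4/11xy - x - 2/11y^2 + 1/2y - 3/11
  leading term xy^2: subtract (1/22y)·f_1 from 2/11xy^2 + 4/11xy - x - 2/11y^2 + 1/2y - 3/11 → 1/2xy - x - 3/11y^2 + 15/22y - 3/11
  leading term xy: subtract (1/8)·f_1 from 1/2xy - x - 3/11y^2 + 15/22y - 3/11 → -5/8x - 3/11y^2 + 19/44y + 5/22
  leading term x: no divisor's leading term divides it; move -5/8x to the remainder.
  leading term y^2: no divisor's leading term divides it; move -3/11y^2 to the remainder.
  leading term y: no divisor's leading term divides it; move 19/44y to the remainder.
  leading term 1: no divisor's leading term divides it; move 5/22 to the remainder.
  remainder -5/8x - 3/11y^2 + 19/44y + 5/22 ≠ 0; add g_3 = -5/8x - 3/11y^2 + 19/44y + 5/22 to the basis.

S(f_1,g_3): lcm = xy. S = -3/4x - 24/55y^3 + 38/55y^2 + 19/22y - 1.
  leading term x: subtract (6/5)·g_3 from -3/4x - 24/55y^3 + 38/55y^2 + 19/22y - 1 → -24/55y^3 + 56/55y^2 + 19/55y - 14/11
  leading term y^3: no divisor's leading term divides it; move -24/55y^3 to the remainder.
  leading term y^2: no divisor's leading term divides it; move 56/55y^2 to the remainder.
  leading term y: no divisor's leading term divides it; move 19/55y to the remainder.
  leading term 1: no divisor's leading term divides it; move -14/11 to the remainder.
  remainder -24/55y^3 + 56/55y^2 + 19/55y - 14/11 ≠ 0; add g_4 = -24/55y^3 + 56/55y^2 + 19/55y - 14/11 to the basis.

S(f_2,g_3): lcm = x^2. S = -24/55xy^2 + 28/55xy + 4/11x + 2/11y - 4/11.
  leading term xy^2: subtract (-6/55y)·f_1 from -24/55xy^2 + 28/55xy + 4/11x + 2/11y - 4/11 → 2/11xy + 4/11x + 12/55y^2 - 14/55y - 4/11
  leading term xy: subtract (1/22)·f_1 from 2/11xy + 4/11x + 12/55y^2 - 14/55y - 4/11 → 1/2x + 12/55y^2 - 19/55y - 2/11
  leading term x: subtract (-4/5)·g_3 from 1/2x + 12/55y^2 - 19/55y - 2/11 → 0
  remainder 0.

S(f_1,g_4): lcm = xy^3. S = 19/12xy^2 + 19/24xy - 35/12x + 1/2y^3 - y^2.
  leading term xy^2: subtract (19/48y)·f_1 from 19/12xy^2 + 19/24xy - 35/12x + 1/2y^3 - y^2 → 95/48xy - 35/12x + 1/2y^3 - 43/24y^2 + 19/12y
  leading term xy: subtract (95/192)·f_1 from 95/48xy - 35/12x + 1/2y^3 - 43/24y^2 + 19/12y → -275/192x + 1/2y^3 - 43/24y^2 + 19/32y + 95/48
  leading term x: subtract (55/24)·g_3 from -275/192x + 1/2y^3 - 43/24y^2 + 19/32y + 95/48 → 1/2y^3 - 7/6y^2 - 19/48y + 35/24
  leading term y^3: subtract (-55/48)·g_4 from 1/2y^3 - 7/6y^2 - 19/48y + 35/24 → 0
  remainder 0.

S(f_2,g_4): leading monomials are coprime, so the S-polynomial reduces to 0 (Buchberger's first criterion).
S(g_3,g_4): leading monomials are coprime, so the S-polynomial reduces to 0 (Buchberger's first criterion).
Every S-polynomial of the final basis reduces to 0, so we have a Gröbner basis.
Inter-reduce: drop elements whose leading term is divisible by another's, tail-reduce, and make monic.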